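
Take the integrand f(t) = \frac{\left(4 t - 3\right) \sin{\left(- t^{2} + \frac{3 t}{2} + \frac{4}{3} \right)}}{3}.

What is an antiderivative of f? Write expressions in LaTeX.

The substitution u = - t^{2} + \frac{3 t}{2} + \frac{4}{3} works: f is exactly (dF/du)*(du/dt) for that inner function.
Check: d/dt[\frac{2 \cos{\left(- t^{2} + \frac{3 t}{2} + \frac{4}{3} \right)}}{3}] = \frac{4 t \sin{\left(- t^{2} + \frac{3 t}{2} + \frac{4}{3} \right)}}{3} - \sin{\left(- t^{2} + \frac{3 t}{2} + \frac{4}{3} \right)}, which equals f(t).

An antiderivative is F(t) = \frac{2 \cos{\left(- t^{2} + \frac{3 t}{2} + \frac{4}{3} \right)}}{3}.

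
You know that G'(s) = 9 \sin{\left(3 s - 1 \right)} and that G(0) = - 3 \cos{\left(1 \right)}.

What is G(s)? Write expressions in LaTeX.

G(s) = - 3 \cos{\left(3 s - 1 \right)}

Any candidate G(s) must reproduce the stated G'(s) exactly.
A general antiderivative is - 3 \cos{\left(3 s - 1 \right)} + C.
The condition gives C = - 3 \cos{\left(1 \right)} - (- 3 \cos{\left(1 \right)}) = 0.
So G(s) = - 3 \cos{\left(3 s - 1 \right)}.
Check: d/ds[- 3 \cos{\left(3 s - 1 \right)}] = 9 \sin{\left(3 s - 1 \right)} = G'(s).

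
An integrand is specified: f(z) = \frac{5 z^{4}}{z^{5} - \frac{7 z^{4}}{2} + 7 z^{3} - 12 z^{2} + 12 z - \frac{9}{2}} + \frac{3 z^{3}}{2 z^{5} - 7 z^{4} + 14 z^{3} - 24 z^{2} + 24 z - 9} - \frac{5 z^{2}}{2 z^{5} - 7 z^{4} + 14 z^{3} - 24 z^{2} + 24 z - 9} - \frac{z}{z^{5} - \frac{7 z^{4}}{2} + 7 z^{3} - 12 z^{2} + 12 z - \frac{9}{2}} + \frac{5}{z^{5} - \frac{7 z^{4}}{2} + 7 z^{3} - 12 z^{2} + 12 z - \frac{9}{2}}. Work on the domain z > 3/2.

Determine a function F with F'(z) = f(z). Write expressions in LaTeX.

An antiderivative is F(z) = \frac{452 \log{\left(z - \frac{3}{2} \right)}}{21} - \frac{61 \log{\left(z - 1 \right)}}{4} - \frac{107 \log{\left(z^{2} + 3 \right)}}{168} + \frac{167 \sqrt{3} \operatorname{atan}{\left(\frac{\sqrt{3} z}{3} \right)}}{84} + \frac{4}{z - 1}.

Factor the denominator (\left(z - 1\right)^{2} \left(2 z - 3\right) \left(z^{2} + 3\right)) and decompose: f = - \frac{107 z - 501}{84 \left(z^{2} + 3\right)} + \frac{904}{21 \left(2 z - 3\right)} - \frac{61}{4 \left(z - 1\right)} - \frac{4}{\left(z - 1\right)^{2}}; each piece integrates to a log, atan, or power term.
Check: d/dz[\frac{452 \log{\left(z - \frac{3}{2} \right)}}{21} - \frac{61 \log{\left(z - 1 \right)}}{4} - \frac{107 \log{\left(z^{2} + 3 \right)}}{168} + \frac{167 \sqrt{3} \operatorname{atan}{\left(\frac{\sqrt{3} z}{3} \right)}}{84} + \frac{4}{z - 1}] = \frac{10 z^{4} + 3 z^{3} - 5 z^{2} - 2 z + 10}{2 z^{5} - 7 z^{4} + 14 z^{3} - 24 z^{2} + 24 z - 9}, which equals f(z).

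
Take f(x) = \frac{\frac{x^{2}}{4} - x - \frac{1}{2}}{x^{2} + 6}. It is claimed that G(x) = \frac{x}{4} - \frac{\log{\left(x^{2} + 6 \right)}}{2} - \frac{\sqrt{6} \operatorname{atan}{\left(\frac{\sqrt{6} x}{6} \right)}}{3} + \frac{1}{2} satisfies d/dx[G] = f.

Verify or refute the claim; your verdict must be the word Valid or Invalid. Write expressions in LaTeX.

Valid. The derivative of G reproduces f.

d/dx[G] = \frac{x^{2} - 4 x - 2}{4 x^{2} + 24}
This equals f(x) exactly, so the claim holds.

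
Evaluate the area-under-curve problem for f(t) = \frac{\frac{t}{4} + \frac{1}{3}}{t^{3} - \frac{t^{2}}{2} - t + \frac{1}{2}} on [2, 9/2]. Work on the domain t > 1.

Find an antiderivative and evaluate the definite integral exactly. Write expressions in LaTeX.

Antiderivative: F(t) = \frac{7 \log{\left(t - 1 \right)}}{12} - \frac{11 \log{\left(t - \frac{1}{2} \right)}}{18} + \frac{\log{\left(t + 1 \right)}}{36}; value = - \frac{11 \log{\left(4 \right)}}{18} - \frac{\log{\left(3 \right)}}{36} + \frac{\log{\left(\frac{11}{2} \right)}}{36} + \frac{11 \log{\left(\frac{3}{2} \right)}}{18} + \frac{7 \log{\left(\frac{7}{2} \right)}}{12}

The denominator factors as 6 \left(t - 1\right) \left(t + 1\right) \left(2 t - 1\right); partial fractions split f into directly integrable pieces: - \frac{11}{9 \left(2 t - 1\right)} + \frac{1}{36 \left(t + 1\right)} + \frac{7}{12 \left(t - 1\right)}.
F(t) = \frac{7 \log{\left(t - 1 \right)}}{12} - \frac{11 \log{\left(t - \frac{1}{2} \right)}}{18} + \frac{\log{\left(t + 1 \right)}}{36} is an antiderivative of f.
Check: d/dt[\frac{7 \log{\left(t - 1 \right)}}{12} - \frac{11 \log{\left(t - \frac{1}{2} \right)}}{18} + \frac{\log{\left(t + 1 \right)}}{36}] = \frac{3 t + 4}{12 t^{3} - 6 t^{2} - 12 t + 6}, which equals f(t).
F(9/2) = - \frac{11 \log{\left(4 \right)}}{18} + \frac{\log{\left(\frac{11}{2} \right)}}{36} + \frac{7 \log{\left(\frac{7}{2} \right)}}{12}; F(2) = - \frac{11 \log{\left(\frac{3}{2} \right)}}{18} + \frac{\log{\left(3 \right)}}{36}.
Integral = F(9/2) - F(2) = - \frac{11 \log{\left(4 \right)}}{18} - \frac{\log{\left(3 \right)}}{36} + \frac{\log{\left(\frac{11}{2} \right)}}{36} + \frac{11 \log{\left(\frac{3}{2} \right)}}{18} + \frac{7 \log{\left(\frac{7}{2} \right)}}{12}.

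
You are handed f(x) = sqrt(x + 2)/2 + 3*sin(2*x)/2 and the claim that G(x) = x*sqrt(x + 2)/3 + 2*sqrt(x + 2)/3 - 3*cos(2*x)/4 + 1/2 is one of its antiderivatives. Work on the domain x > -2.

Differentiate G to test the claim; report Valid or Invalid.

d/dx[G] = (x + 3*sqrt(x + 2)*sin(2*x) + 2)/(2*sqrt(x + 2))
This equals f(x) exactly, so the claim holds.

Valid. The derivative of G reproduces f.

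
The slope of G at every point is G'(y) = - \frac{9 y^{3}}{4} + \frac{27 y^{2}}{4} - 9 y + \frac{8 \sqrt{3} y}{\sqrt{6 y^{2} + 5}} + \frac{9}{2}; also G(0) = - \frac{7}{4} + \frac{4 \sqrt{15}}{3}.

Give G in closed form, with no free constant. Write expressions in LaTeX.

G(y) = 4 \sqrt{2 y^{2} + \frac{5}{3}} - \left(- \frac{3 y^{2}}{4} + \frac{3 y}{2} - \frac{3}{2}\right)^{2} + \frac{1}{2}

The integrand splits into summands that can be handled one at a time.
A general antiderivative is 4 \sqrt{2 y^{2} + \frac{5}{3}} - \left(- \frac{3 y^{2}}{4} + \frac{3 y}{2} - \frac{3}{2}\right)^{2} + C.
The condition gives C = - \frac{7}{4} + \frac{4 \sqrt{15}}{3} - (- \frac{9}{4} + \frac{4 \sqrt{15}}{3}) = \frac{1}{2}.
So G(y) = 4 \sqrt{2 y^{2} + \frac{5}{3}} - \left(- \frac{3 y^{2}}{4} + \frac{3 y}{2} - \frac{3}{2}\right)^{2} + \frac{1}{2}.
Check: d/dy[4 \sqrt{2 y^{2} + \frac{5}{3}} - \left(- \frac{3 y^{2}}{4} + \frac{3 y}{2} - \frac{3}{2}\right)^{2} + \frac{1}{2}] = \frac{- 9 y^{3} \sqrt{6 y^{2} + 5} + 27 y^{2} \sqrt{6 y^{2} + 5} - 36 y \sqrt{6 y^{2} + 5} + 32 \sqrt{3} y + 18 \sqrt{6 y^{2} + 5}}{4 \sqrt{6 y^{2} + 5}}, which equals G'(y).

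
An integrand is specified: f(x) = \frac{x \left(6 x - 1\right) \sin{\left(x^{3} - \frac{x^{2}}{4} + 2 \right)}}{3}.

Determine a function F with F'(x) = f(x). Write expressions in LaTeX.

The substitution u = x^{3} - \frac{x^{2}}{4} + 2 works: f is exactly (dF/du)*(du/dx) for that inner function.
Check: d/dx[- \frac{2 \cos{\left(x^{3} - \frac{x^{2}}{4} + 2 \right)}}{3}] = 2 x^{2} \sin{\left(x^{3} - \frac{x^{2}}{4} + 2 \right)} - \frac{x \sin{\left(x^{3} - \frac{x^{2}}{4} + 2 \right)}}{3}, which equals f(x).

An antiderivative is F(x) = - \frac{2 \cos{\left(x^{3} - \frac{x^{2}}{4} + 2 \right)}}{3}.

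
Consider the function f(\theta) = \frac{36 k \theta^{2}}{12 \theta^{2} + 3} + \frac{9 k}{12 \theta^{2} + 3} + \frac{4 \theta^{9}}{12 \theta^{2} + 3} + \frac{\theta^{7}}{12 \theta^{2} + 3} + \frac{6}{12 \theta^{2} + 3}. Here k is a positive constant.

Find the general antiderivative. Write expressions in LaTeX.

The integrand splits into summands that can be handled one at a time.
Check: d/d\theta[\frac{72 k \theta + \theta^{8} + 24 \operatorname{atan}{\left(2 \theta \right)}}{24}] = \frac{36 k \theta^{2} + 9 k + 4 \theta^{9} + \theta^{7} + 6}{12 \theta^{2} + 3}, which equals f(\theta).

F(\theta) = \frac{72 k \theta + \theta^{8} + 24 \operatorname{atan}{\left(2 \theta \right)}}{24} + C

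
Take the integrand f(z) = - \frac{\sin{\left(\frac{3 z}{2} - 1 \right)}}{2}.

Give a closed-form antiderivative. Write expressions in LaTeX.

An antiderivative is F(z) = \frac{\cos{\left(\frac{3 z}{2} - 1 \right)}}{3}.

Since d/dz undoes antidifferentiation here, F'(z) = f(z) is required of F(z).
Check: d/dz[\frac{\cos{\left(\frac{3 z}{2} - 1 \right)}}{3}] = - \frac{\sin{\left(\frac{3 z}{2} - 1 \right)}}{2} = f(z).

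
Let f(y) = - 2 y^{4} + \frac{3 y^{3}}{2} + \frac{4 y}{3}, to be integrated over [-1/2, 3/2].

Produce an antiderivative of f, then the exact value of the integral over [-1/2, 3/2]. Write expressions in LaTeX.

The integrand splits into summands that can be handled one at a time.
F(y) = - \frac{2 y^{5}}{5} + \frac{3 y^{4}}{8} + \frac{2 y^{2}}{3} is an antiderivative of f.
Check: d/dy[- \frac{2 y^{5}}{5} + \frac{3 y^{4}}{8} + \frac{2 y^{2}}{3}] = - 2 y^{4} + \frac{3 y^{3}}{2} + \frac{4 y}{3} = f(y).
F(3/2) = \frac{231}{640}; F(-1/2) = \frac{389}{1920}.
Integral = F(3/2) - F(-1/2) = \frac{19}{120}.

Antiderivative: F(y) = - \frac{2 y^{5}}{5} + \frac{3 y^{4}}{8} + \frac{2 y^{2}}{3}; value = \frac{19}{120}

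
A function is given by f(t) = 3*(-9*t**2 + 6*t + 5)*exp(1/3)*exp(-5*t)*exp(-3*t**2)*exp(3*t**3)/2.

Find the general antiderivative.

f matches the chain-rule pattern g'(h)*h' with inner function h(t) = 3*t**3 - 3*t**2 - 5*t + 1/3; substituting u = h(t) collapses the integral.
Check: d/dt[-3*exp(1/3)*exp(-5*t)*exp(-3*t**2)*exp(3*t**3)/2] = (-27*t**2*exp(1/3)*exp(3*t**3) + 18*t*exp(1/3)*exp(3*t**3) + 15*exp(1/3)*exp(3*t**3))*exp(-5*t)*exp(-3*t**2)/2, which equals f(t).

F(t) = -3*exp(1/3)*exp(-5*t)*exp(-3*t**2)*exp(3*t**3)/2 + C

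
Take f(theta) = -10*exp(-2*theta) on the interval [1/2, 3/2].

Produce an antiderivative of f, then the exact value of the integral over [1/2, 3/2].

Antiderivative: F(theta) = 5*exp(-2*theta); value = -5*exp(-1) + 5*exp(-3)

Recover f(theta) by differentiating a candidate F(theta); any mismatch rules it out.
F(theta) = 5*exp(-2*theta) is an antiderivative of f.
Check: d/dtheta[5*exp(-2*theta)] = -10*exp(-2*theta) = f(theta).
F(3/2) = 5*exp(-3); F(1/2) = 5*exp(-1).
Integral = F(3/2) - F(1/2) = -5*exp(-1) + 5*exp(-3).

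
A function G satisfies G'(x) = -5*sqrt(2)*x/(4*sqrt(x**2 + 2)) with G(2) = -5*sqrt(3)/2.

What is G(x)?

The substitution u = x**2/2 + 1 works: G'(x) is exactly (dG/du)*(du/dx) for that inner function.
A general antiderivative is -5*sqrt(x**2/2 + 1)/2 + C.
The condition gives C = -5*sqrt(3)/2 - (-5*sqrt(3)/2) = 0.
So G(x) = -5*sqrt(x**2/2 + 1)/2.
Check: d/dx[-5*sqrt(x**2/2 + 1)/2] = -5*sqrt(2)*x/(4*sqrt(x**2 + 2)) = G'(x).

G(x) = -5*sqrt(x**2/2 + 1)/2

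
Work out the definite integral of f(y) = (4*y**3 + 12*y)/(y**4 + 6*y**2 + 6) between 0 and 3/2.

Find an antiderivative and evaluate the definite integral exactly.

Antiderivative: F(y) = log(y**4/3 + 2*y**2 + 2); value = -log(2) + log(131/16)

The substitution u = y**4/3 + 2*y**2 + 2 works: f is exactly (dF/du)*(du/dy) for that inner function.
F(y) = log(y**4/3 + 2*y**2 + 2) is an antiderivative of f.
Check: d/dy[log(y**4/3 + 2*y**2 + 2)] = (4*y**3 + 12*y)/(y**4 + 6*y**2 + 6) = f(y).
F(3/2) = log(131/16); F(0) = log(2).
Integral = F(3/2) - F(0) = -log(2) + log(131/16).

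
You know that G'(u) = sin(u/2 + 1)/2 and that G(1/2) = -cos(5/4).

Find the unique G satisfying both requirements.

G(u) = -cos(u/2 + 1)

Any candidate G(u) must reproduce the stated G'(u) exactly.
A general antiderivative is -cos(u/2 + 1) + C.
The condition gives C = -cos(5/4) - (-cos(5/4)) = 0.
So G(u) = -cos(u/2 + 1).
Check: d/du[-cos(u/2 + 1)] = sin(u/2 + 1)/2 = G'(u).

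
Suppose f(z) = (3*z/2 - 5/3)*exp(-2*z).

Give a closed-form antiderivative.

f has the shape u'v + uv' for u = 11/24 - 3*z/4 and v = exp(-2*z) — it is the derivative of the product u*v.
Check: d/dz[-(18*z - 11)*exp(-2*z)/24] = (9*z - 10)*exp(-2*z)/6, which equals f(z).

An antiderivative is F(z) = -(18*z - 11)*exp(-2*z)/24.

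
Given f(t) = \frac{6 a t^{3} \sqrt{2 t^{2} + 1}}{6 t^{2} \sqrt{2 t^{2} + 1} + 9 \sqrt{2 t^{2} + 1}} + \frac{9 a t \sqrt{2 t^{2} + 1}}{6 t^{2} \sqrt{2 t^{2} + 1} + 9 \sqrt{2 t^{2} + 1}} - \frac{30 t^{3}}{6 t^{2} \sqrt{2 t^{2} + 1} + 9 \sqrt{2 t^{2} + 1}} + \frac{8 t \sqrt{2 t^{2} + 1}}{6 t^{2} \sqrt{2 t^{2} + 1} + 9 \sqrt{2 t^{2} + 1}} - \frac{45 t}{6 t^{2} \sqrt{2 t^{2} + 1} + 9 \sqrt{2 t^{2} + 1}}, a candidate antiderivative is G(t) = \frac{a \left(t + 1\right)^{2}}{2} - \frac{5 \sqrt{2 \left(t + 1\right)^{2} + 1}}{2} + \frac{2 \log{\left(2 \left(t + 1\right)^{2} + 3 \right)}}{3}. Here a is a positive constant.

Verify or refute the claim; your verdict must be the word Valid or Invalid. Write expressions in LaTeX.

d/dt[G] = \frac{6 a t^{3} \sqrt{2 t^{2} + 4 t + 3} + 18 a t^{2} \sqrt{2 t^{2} + 4 t + 3} + 27 a t \sqrt{2 t^{2} + 4 t + 3} + 15 a \sqrt{2 t^{2} + 4 t + 3} - 30 t^{3} - 90 t^{2} + 8 t \sqrt{2 t^{2} + 4 t + 3} - 135 t + 8 \sqrt{2 t^{2} + 4 t + 3} - 75}{6 t^{2} \sqrt{2 t^{2} + 4 t + 3} + 12 t \sqrt{2 t^{2} + 4 t + 3} + 15 \sqrt{2 t^{2} + 4 t + 3}}
d/dt[G] - f(t) = \frac{12 a t^{4} \sqrt{2 t^{2} + 1} \sqrt{2 t^{2} + 4 t + 3} + 24 a t^{3} \sqrt{2 t^{2} + 1} \sqrt{2 t^{2} + 4 t + 3} + 48 a t^{2} \sqrt{2 t^{2} + 1} \sqrt{2 t^{2} + 4 t + 3} + 36 a t \sqrt{2 t^{2} + 1} \sqrt{2 t^{2} + 4 t + 3} + 45 a \sqrt{2 t^{2} + 1} \sqrt{2 t^{2} + 4 t + 3} - 60 t^{5} \sqrt{2 t^{2} + 1} + 60 t^{5} \sqrt{2 t^{2} + 4 t + 3} - 180 t^{4} \sqrt{2 t^{2} + 1} + 120 t^{4} \sqrt{2 t^{2} + 4 t + 3} - 360 t^{3} \sqrt{2 t^{2} + 1} + 240 t^{3} \sqrt{2 t^{2} + 4 t + 3} - 16 t^{2} \sqrt{2 t^{2} + 1} \sqrt{2 t^{2} + 4 t + 3} - 420 t^{2} \sqrt{2 t^{2} + 1} + 180 t^{2} \sqrt{2 t^{2} + 4 t + 3} - 16 t \sqrt{2 t^{2} + 1} \sqrt{2 t^{2} + 4 t + 3} - 405 t \sqrt{2 t^{2} + 1} + 225 t \sqrt{2 t^{2} + 4 t + 3} + 24 \sqrt{2 t^{2} + 1} \sqrt{2 t^{2} + 4 t + 3} - 225 \sqrt{2 t^{2} + 1}}{12 t^{4} \sqrt{2 t^{2} + 1} \sqrt{2 t^{2} + 4 t + 3} + 24 t^{3} \sqrt{2 t^{2} + 1} \sqrt{2 t^{2} + 4 t + 3} + 48 t^{2} \sqrt{2 t^{2} + 1} \sqrt{2 t^{2} + 4 t + 3} + 36 t \sqrt{2 t^{2} + 1} \sqrt{2 t^{2} + 4 t + 3} + 45 \sqrt{2 t^{2} + 1} \sqrt{2 t^{2} + 4 t + 3}} != 0.

Invalid: d/dt[G] - f = \frac{12 a t^{4} \sqrt{2 t^{2} + 1} \sqrt{2 t^{2} + 4 t + 3} + 24 a t^{3} \sqrt{2 t^{2} + 1} \sqrt{2 t^{2} + 4 t + 3} + 48 a t^{2} \sqrt{2 t^{2} + 1} \sqrt{2 t^{2} + 4 t + 3} + 36 a t \sqrt{2 t^{2} + 1} \sqrt{2 t^{2} + 4 t + 3} + 45 a \sqrt{2 t^{2} + 1} \sqrt{2 t^{2} + 4 t + 3} - 60 t^{5} \sqrt{2 t^{2} + 1} + 60 t^{5} \sqrt{2 t^{2} + 4 t + 3} - 180 t^{4} \sqrt{2 t^{2} + 1} + 120 t^{4} \sqrt{2 t^{2} + 4 t + 3} - 360 t^{3} \sqrt{2 t^{2} + 1} + 240 t^{3} \sqrt{2 t^{2} + 4 t + 3} - 16 t^{2} \sqrt{2 t^{2} + 1} \sqrt{2 t^{2} + 4 t + 3} - 420 t^{2} \sqrt{2 t^{2} + 1} + 180 t^{2} \sqrt{2 t^{2} + 4 t + 3} - 16 t \sqrt{2 t^{2} + 1} \sqrt{2 t^{2} + 4 t + 3} - 405 t \sqrt{2 t^{2} + 1} + 225 t \sqrt{2 t^{2} + 4 t + 3} + 24 \sqrt{2 t^{2} + 1} \sqrt{2 t^{2} + 4 t + 3} - 225 \sqrt{2 t^{2} + 1}}{12 t^{4} \sqrt{2 t^{2} + 1} \sqrt{2 t^{2} + 4 t + 3} + 24 t^{3} \sqrt{2 t^{2} + 1} \sqrt{2 t^{2} + 4 t + 3} + 48 t^{2} \sqrt{2 t^{2} + 1} \sqrt{2 t^{2} + 4 t + 3} + 36 t \sqrt{2 t^{2} + 1} \sqrt{2 t^{2} + 4 t + 3} + 45 \sqrt{2 t^{2} + 1} \sqrt{2 t^{2} + 4 t + 3}}, which is not 0.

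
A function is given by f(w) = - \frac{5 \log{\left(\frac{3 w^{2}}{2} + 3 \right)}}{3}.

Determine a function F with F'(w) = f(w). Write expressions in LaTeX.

A first test for any F(w): its w-derivative must equal f(w) identically.
Check: d/dw[- \frac{5 w \log{\left(\frac{w^{2}}{2} + 1 \right)}}{3} - \frac{5 w \log{\left(3 \right)}}{3} + \frac{10 w}{3} - \frac{10 \sqrt{2} \operatorname{atan}{\left(\frac{\sqrt{2} w}{2} \right)}}{3}] = - \frac{5 \log{\left(\frac{w^{2}}{2} + 1 \right)}}{3} - \frac{5 \log{\left(3 \right)}}{3}, which equals f(w).

An antiderivative is F(w) = - \frac{5 w \log{\left(\frac{w^{2}}{2} + 1 \right)}}{3} - \frac{5 w \log{\left(3 \right)}}{3} + \frac{10 w}{3} - \frac{10 \sqrt{2} \operatorname{atan}{\left(\frac{\sqrt{2} w}{2} \right)}}{3}.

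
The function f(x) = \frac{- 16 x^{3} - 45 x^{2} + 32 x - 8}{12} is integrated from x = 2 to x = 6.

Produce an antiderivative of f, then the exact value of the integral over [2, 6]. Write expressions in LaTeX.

Differentiate the proposed F(x) back; it has to land on f(x) exactly.
F(x) = - \frac{4 x^{4} + 15 x^{3} - 16 x^{2} + 8 x - 60}{12} is an antiderivative of f.
Check: d/dx[- \frac{4 x^{4} + 15 x^{3} - 16 x^{2} + 8 x - 60}{12}] = - \frac{4 x^{3}}{3} - \frac{15 x^{2}}{4} + \frac{8 x}{3} - \frac{2}{3}, which equals f(x).
F(6) = -653; F(2) = - \frac{19}{3}.
Integral = F(6) - F(2) = - \frac{1940}{3}.

Antiderivative: F(x) = - \frac{4 x^{4} + 15 x^{3} - 16 x^{2} + 8 x - 60}{12}; value = - \frac{1940}{3}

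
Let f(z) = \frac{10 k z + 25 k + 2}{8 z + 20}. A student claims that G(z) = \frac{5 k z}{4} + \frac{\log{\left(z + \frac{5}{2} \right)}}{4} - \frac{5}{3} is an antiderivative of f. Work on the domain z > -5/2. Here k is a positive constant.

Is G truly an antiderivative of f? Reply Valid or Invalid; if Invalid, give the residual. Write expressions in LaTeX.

Valid - the claim checks out under differentiation.

d/dz[G] = \frac{10 k z + 25 k + 2}{8 z + 20}
This equals f(z) exactly, so the claim holds.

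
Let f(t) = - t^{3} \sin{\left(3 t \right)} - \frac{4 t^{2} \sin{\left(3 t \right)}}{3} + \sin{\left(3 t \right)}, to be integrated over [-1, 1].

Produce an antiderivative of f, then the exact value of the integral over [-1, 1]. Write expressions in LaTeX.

Antiderivative: F(t) = \frac{27 t^{3} \cos{\left(3 t \right)} - 27 t^{2} \sin{\left(3 t \right)} + 36 t^{2} \cos{\left(3 t \right)} - 24 t \sin{\left(3 t \right)} - 18 t \cos{\left(3 t \right)} + 6 \sin{\left(3 t \right)} - 35 \cos{\left(3 t \right)}}{81}; value = \frac{2 \cos{\left(3 \right)}}{9} - \frac{14 \sin{\left(3 \right)}}{27}

Integrate term by term and add the pieces.
F(t) = \frac{27 t^{3} \cos{\left(3 t \right)} - 27 t^{2} \sin{\left(3 t \right)} + 36 t^{2} \cos{\left(3 t \right)} - 24 t \sin{\left(3 t \right)} - 18 t \cos{\left(3 t \right)} + 6 \sin{\left(3 t \right)} - 35 \cos{\left(3 t \right)}}{81} is an antiderivative of f.
Check: d/dt[\frac{27 t^{3} \cos{\left(3 t \right)} - 27 t^{2} \sin{\left(3 t \right)} + 36 t^{2} \cos{\left(3 t \right)} - 24 t \sin{\left(3 t \right)} - 18 t \cos{\left(3 t \right)} + 6 \sin{\left(3 t \right)} - 35 \cos{\left(3 t \right)}}{81}] = - t^{3} \sin{\left(3 t \right)} - \frac{4 t^{2} \sin{\left(3 t \right)}}{3} + \sin{\left(3 t \right)} = f(t).
F(1) = \frac{10 \cos{\left(3 \right)}}{81} - \frac{5 \sin{\left(3 \right)}}{9}; F(-1) = - \frac{\sin{\left(3 \right)}}{27} - \frac{8 \cos{\left(3 \right)}}{81}.
Integral = F(1) - F(-1) = \frac{2 \cos{\left(3 \right)}}{9} - \frac{14 \sin{\left(3 \right)}}{27}.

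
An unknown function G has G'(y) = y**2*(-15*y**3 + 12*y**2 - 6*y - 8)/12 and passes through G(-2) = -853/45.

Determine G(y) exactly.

Any candidate G(y) must reproduce the stated G'(y) exactly.
A general antiderivative is -5*y**6/24 + y**5/5 - y**4/8 - 2*y**3/9 + C.
The condition gives C = -853/45 - (-898/45) = 1.
So G(y) = -5*y**6/24 + y**5/5 - y**4/8 - 2*y**3/9 + 1.
Check: d/dy[-5*y**6/24 + y**5/5 - y**4/8 - 2*y**3/9 + 1] = -5*y**5/4 + y**4 - y**3/2 - 2*y**2/3, which equals G'(y).

G(y) = -5*y**6/24 + y**5/5 - y**4/8 - 2*y**3/9 + 1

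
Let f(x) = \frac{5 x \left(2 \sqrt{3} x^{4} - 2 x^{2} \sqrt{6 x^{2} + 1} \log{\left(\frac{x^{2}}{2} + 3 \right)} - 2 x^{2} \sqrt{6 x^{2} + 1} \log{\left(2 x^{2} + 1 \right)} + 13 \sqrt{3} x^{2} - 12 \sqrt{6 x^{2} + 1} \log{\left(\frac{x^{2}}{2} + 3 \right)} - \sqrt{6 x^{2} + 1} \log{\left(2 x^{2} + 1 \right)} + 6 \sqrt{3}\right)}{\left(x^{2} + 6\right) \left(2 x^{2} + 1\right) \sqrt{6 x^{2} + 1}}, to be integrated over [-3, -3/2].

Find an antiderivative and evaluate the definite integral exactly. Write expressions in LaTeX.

Check any antiderivative F(x) by computing F'(x) and comparing it with f(x).
F(x) = - \frac{5 \left(- \sqrt{3} \sqrt{6 x^{2} + 1} + 3 \log{\left(\frac{x^{2}}{2} + 3 \right)} \log{\left(2 x^{2} + 1 \right)}\right)}{6} is an antiderivative of f.
Check: d/dx[- \frac{5 \left(- \sqrt{3} \sqrt{6 x^{2} + 1} + 3 \log{\left(\frac{x^{2}}{2} + 3 \right)} \log{\left(2 x^{2} + 1 \right)}\right)}{6}] = \frac{10 \sqrt{3} x^{5} - 10 x^{3} \sqrt{6 x^{2} + 1} \log{\left(\frac{x^{2}}{2} + 3 \right)} - 10 x^{3} \sqrt{6 x^{2} + 1} \log{\left(2 x^{2} + 1 \right)} + 65 \sqrt{3} x^{3} - 60 x \sqrt{6 x^{2} + 1} \log{\left(\frac{x^{2}}{2} + 3 \right)} - 5 x \sqrt{6 x^{2} + 1} \log{\left(2 x^{2} + 1 \right)} + 30 \sqrt{3} x}{2 x^{4} \sqrt{6 x^{2} + 1} + 13 x^{2} \sqrt{6 x^{2} + 1} + 6 \sqrt{6 x^{2} + 1}}, which equals f(x).
F(-3/2) = - \frac{5 \log{\left(\frac{33}{8} \right)} \log{\left(\frac{11}{2} \right)}}{2} + \frac{5 \sqrt{174}}{12}; F(-3) = - \frac{5 \log{\left(\frac{15}{2} \right)} \log{\left(19 \right)}}{2} + \frac{5 \sqrt{165}}{6}.
Integral = F(-3/2) - F(-3) = - \frac{5 \sqrt{165}}{6} - \frac{5 \log{\left(\frac{33}{8} \right)} \log{\left(\frac{11}{2} \right)}}{2} + \frac{5 \sqrt{174}}{12} + \frac{5 \log{\left(\frac{15}{2} \right)} \log{\left(19 \right)}}{2}.

Antiderivative: F(x) = - \frac{5 \left(- \sqrt{3} \sqrt{6 x^{2} + 1} + 3 \log{\left(\frac{x^{2}}{2} + 3 \right)} \log{\left(2 x^{2} + 1 \right)}\right)}{6}; value = - \frac{5 \sqrt{165}}{6} - \frac{5 \log{\left(\frac{33}{8} \right)} \log{\left(\frac{11}{2} \right)}}{2} + \frac{5 \sqrt{174}}{12} + \frac{5 \log{\left(\frac{15}{2} \right)} \log{\left(19 \right)}}{2}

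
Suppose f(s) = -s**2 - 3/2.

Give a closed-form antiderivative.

An antiderivative is F(s) = s*(-2*s**2 - 9)/6.

A first test for any F(s): its s-derivative must equal f(s) identically.
Check: d/ds[s*(-2*s**2 - 9)/6] = -s**2 - 3/2 = f(s).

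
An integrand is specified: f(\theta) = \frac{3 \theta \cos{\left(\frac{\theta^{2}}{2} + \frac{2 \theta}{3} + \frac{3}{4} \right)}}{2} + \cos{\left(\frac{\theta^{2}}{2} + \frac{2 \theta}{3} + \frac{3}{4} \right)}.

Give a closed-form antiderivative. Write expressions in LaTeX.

f matches the chain-rule pattern g'(h)*h' with inner function h(\theta) = \frac{\theta^{2}}{2} + \frac{2 \theta}{3} + \frac{3}{4}; substituting u = h(\theta) collapses the integral.
Check: d/d\theta[\frac{3 \sin{\left(\frac{\theta^{2}}{2} + \frac{2 \theta}{3} + \frac{3}{4} \right)}}{2}] = \frac{3 \theta \cos{\left(\frac{\theta^{2}}{2} + \frac{2 \theta}{3} + \frac{3}{4} \right)}}{2} + \cos{\left(\frac{\theta^{2}}{2} + \frac{2 \theta}{3} + \frac{3}{4} \right)} = f(\theta).

An antiderivative is F(\theta) = \frac{3 \sin{\left(\frac{\theta^{2}}{2} + \frac{2 \theta}{3} + \frac{3}{4} \right)}}{2}.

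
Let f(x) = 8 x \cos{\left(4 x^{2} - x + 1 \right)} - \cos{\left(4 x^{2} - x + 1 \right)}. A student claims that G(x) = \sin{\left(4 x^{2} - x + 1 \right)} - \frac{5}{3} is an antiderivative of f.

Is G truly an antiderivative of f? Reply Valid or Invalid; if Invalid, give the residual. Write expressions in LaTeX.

d/dx[G] = 8 x \cos{\left(4 x^{2} - x + 1 \right)} - \cos{\left(4 x^{2} - x + 1 \right)}
This equals f(x) exactly, so the claim holds.

Valid: G'(x) = f(x).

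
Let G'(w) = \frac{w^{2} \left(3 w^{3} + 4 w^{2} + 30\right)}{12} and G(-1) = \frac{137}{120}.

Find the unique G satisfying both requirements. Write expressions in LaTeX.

G(w) = \frac{5 w^{6} + 8 w^{5} + 100 w^{3} + 240}{120}

Check a candidate G(w) by differentiating: d/dw[G] must match the given G'(w).
A general antiderivative is \frac{w^{6}}{24} + \frac{w^{5}}{15} + \frac{5 w^{3}}{6} + C.
The condition gives C = \frac{137}{120} - (- \frac{103}{120}) = 2.
So G(w) = \frac{5 w^{6} + 8 w^{5} + 100 w^{3} + 240}{120}.
Check: d/dw[\frac{5 w^{6} + 8 w^{5} + 100 w^{3} + 240}{120}] = \frac{w^{5}}{4} + \frac{w^{4}}{3} + \frac{5 w^{2}}{2}, which equals G'(w).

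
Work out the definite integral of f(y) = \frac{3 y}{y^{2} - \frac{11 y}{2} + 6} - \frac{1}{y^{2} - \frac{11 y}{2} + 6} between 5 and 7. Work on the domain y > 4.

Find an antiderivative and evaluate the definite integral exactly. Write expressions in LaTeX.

The denominator factors as \left(y - 4\right) \left(2 y - 3\right); partial fractions split f into directly integrable pieces: - \frac{14}{5 \left(2 y - 3\right)} + \frac{22}{5 \left(y - 4\right)}.
F(y) = - \frac{- 22 \log{\left(y - 4 \right)} + 7 \log{\left(y - \frac{3}{2} \right)}}{5} is an antiderivative of f.
Check: d/dy[- \frac{- 22 \log{\left(y - 4 \right)} + 7 \log{\left(y - \frac{3}{2} \right)}}{5}] = \frac{6 y - 2}{2 y^{2} - 11 y + 12}, which equals f(y).
F(7) = - \frac{7 \log{\left(\frac{11}{2} \right)}}{5} + \frac{22 \log{\left(3 \right)}}{5}; F(5) = - \frac{7 \log{\left(\frac{7}{2} \right)}}{5}.
Integral = F(7) - F(5) = - \frac{7 \log{\left(\frac{11}{2} \right)}}{5} + \frac{7 \log{\left(\frac{7}{2} \right)}}{5} + \frac{22 \log{\left(3 \right)}}{5}.

Antiderivative: F(y) = - \frac{- 22 \log{\left(y - 4 \right)} + 7 \log{\left(y - \frac{3}{2} \right)}}{5}; value = - \frac{7 \log{\left(\frac{11}{2} \right)}}{5} + \frac{7 \log{\left(\frac{7}{2} \right)}}{5} + \frac{22 \log{\left(3 \right)}}{5}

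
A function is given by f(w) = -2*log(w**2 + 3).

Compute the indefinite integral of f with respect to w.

Differentiate the proposed F(w) back; it has to land on f(w) exactly.
Check: d/dw[2*(-w*log(w**2 + 3) + 2*w - 2*sqrt(3)*atan(sqrt(3)*w/3))] = -2*log(w**2 + 3) = f(w).

F(w) = 2*(-w*log(w**2 + 3) + 2*w - 2*sqrt(3)*atan(sqrt(3)*w/3)) + C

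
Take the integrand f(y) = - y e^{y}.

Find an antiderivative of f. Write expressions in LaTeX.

An antiderivative is F(y) = \left(1 - y\right) e^{y}.

f has the shape u'v + uv' for u = 1 - y and v = e^{y} — it is the derivative of the product u*v.
Check: d/dy[\left(1 - y\right) e^{y}] = - y e^{y} = f(y).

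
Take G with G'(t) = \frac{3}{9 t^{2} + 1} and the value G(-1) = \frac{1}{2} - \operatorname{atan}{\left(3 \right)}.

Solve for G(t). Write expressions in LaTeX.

For G(t) to be correct, d/dt[G] must agree with the stated G'(t) identically.
A general antiderivative is \operatorname{atan}{\left(3 t \right)} + C.
The condition gives C = \frac{1}{2} - \operatorname{atan}{\left(3 \right)} - (- \operatorname{atan}{\left(3 \right)}) = \frac{1}{2}.
So G(t) = \operatorname{atan}{\left(3 t \right)} + \frac{1}{2}.
Check: d/dt[\operatorname{atan}{\left(3 t \right)} + \frac{1}{2}] = \frac{3}{9 t^{2} + 1} = G'(t).

G(t) = \operatorname{atan}{\left(3 t \right)} + \frac{1}{2}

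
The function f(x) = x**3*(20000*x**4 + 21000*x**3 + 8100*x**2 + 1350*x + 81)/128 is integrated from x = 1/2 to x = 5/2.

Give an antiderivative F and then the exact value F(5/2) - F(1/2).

The substitution u = 5*x**2/2 + 3*x/4 works: f is exactly (dF/du)*(du/dx) for that inner function.
F(x) = (5*x**2/2 + 3*x/4)**4/2 is an antiderivative of f.
Check: d/dx[(5*x**2/2 + 3*x/4)**4/2] = 625*x**7/4 + 2625*x**6/16 + 2025*x**5/32 + 675*x**4/64 + 81*x**3/128, which equals f(x).
F(5/2) = 1500625/32; F(1/2) = 1/2.
Integral = F(5/2) - F(1/2) = 1500609/32.

Antiderivative: F(x) = (5*x**2/2 + 3*x/4)**4/2; value = 1500609/32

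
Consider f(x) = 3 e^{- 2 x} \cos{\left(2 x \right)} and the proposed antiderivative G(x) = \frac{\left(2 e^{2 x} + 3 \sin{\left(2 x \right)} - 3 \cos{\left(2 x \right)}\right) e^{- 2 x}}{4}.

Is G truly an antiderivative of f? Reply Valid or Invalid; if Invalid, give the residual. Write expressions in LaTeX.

Valid - differentiating G returns exactly f.

d/dx[G] = 3 e^{- 2 x} \cos{\left(2 x \right)}
This equals f(x) exactly, so the claim holds.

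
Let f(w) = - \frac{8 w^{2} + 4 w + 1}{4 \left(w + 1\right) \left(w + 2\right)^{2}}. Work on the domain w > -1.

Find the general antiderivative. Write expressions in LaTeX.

F(w) = - \frac{5 w \log{\left(w + 1 \right)} + 3 w \log{\left(w + 2 \right)} + 10 \log{\left(w + 1 \right)} + 6 \log{\left(w + 2 \right)} + 25}{4 \left(w + 2\right)} + C

The denominator factors as 4 \left(w + 1\right) \left(w + 2\right)^{2}; partial fractions split f into directly integrable pieces: - \frac{3}{4 \left(w + 2\right)} + \frac{25}{4 \left(w + 2\right)^{2}} - \frac{5}{4 \left(w + 1\right)}.
Check: d/dw[- \frac{5 w \log{\left(w + 1 \right)} + 3 w \log{\left(w + 2 \right)} + 10 \log{\left(w + 1 \right)} + 6 \log{\left(w + 2 \right)} + 25}{4 \left(w + 2\right)}] = \frac{- 8 w^{2} - 4 w - 1}{4 w^{3} + 20 w^{2} + 32 w + 16}, which equals f(w).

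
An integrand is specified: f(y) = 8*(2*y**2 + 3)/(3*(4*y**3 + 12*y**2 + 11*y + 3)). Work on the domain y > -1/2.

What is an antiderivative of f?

Factor the denominator (3*(y + 1)*(2*y + 1)*(2*y + 3)) and decompose: f = 20/(2*y + 3) + 28/(3*(2*y + 1)) - 40/(3*(y + 1)); each piece integrates to a log, atan, or power term.
Check: d/dy[2*(7*log(y + 1/2) - 20*log(y + 1) + 15*log(y + 3/2))/3] = (16*y**2 + 24)/(12*y**3 + 36*y**2 + 33*y + 9), which equals f(y).

An antiderivative is F(y) = 2*(7*log(y + 1/2) - 20*log(y + 1) + 15*log(y + 3/2))/3.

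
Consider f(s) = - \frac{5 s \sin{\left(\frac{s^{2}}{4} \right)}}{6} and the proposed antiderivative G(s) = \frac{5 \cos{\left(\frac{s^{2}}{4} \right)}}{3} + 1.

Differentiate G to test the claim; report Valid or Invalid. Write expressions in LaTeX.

d/ds[G] = - \frac{5 s \sin{\left(\frac{s^{2}}{4} \right)}}{6}
This equals f(s) exactly, so the claim holds.

Valid: G'(s) = f(s).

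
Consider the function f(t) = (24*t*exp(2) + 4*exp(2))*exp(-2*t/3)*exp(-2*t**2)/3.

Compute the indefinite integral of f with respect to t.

F(t) = -2*exp(-2*t**2 - 2*t/3 + 2) + C

The substitution u = -2*t**2 - 2*t/3 + 2 works: f is exactly (dF/du)*(du/dt) for that inner function.
Check: d/dt[-2*exp(-2*t**2 - 2*t/3 + 2)] = (24*t + 4)*exp(2)*exp(-2*t/3)*exp(-2*t**2)/3, which equals f(t).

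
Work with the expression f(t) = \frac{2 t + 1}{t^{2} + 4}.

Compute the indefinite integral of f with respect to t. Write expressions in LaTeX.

F(t) = \log{\left(t^{2} + 4 \right)} + \frac{\operatorname{atan}{\left(\frac{t}{2} \right)}}{2} + C

Whatever form F(t) takes, F'(t) = f(t) is non-negotiable.
Check: d/dt[\log{\left(t^{2} + 4 \right)} + \frac{\operatorname{atan}{\left(\frac{t}{2} \right)}}{2}] = \frac{2 t + 1}{t^{2} + 4} = f(t).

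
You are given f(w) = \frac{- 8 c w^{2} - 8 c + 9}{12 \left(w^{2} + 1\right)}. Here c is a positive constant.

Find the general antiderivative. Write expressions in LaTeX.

Any candidate F(w) must reproduce f(w) exactly when differentiated.
Check: d/dw[- \frac{2 c w}{3} + \frac{3 \operatorname{atan}{\left(w \right)}}{4}] = \frac{- 8 c w^{2} - 8 c + 9}{12 w^{2} + 12}, which equals f(w).

F(w) = - \frac{2 c w}{3} + \frac{3 \operatorname{atan}{\left(w \right)}}{4} + C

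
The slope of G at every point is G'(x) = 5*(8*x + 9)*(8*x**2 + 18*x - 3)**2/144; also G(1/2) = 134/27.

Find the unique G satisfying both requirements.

G'(x) matches the chain-rule pattern g'(h)*h' with inner function h(x) = 4*x**2/3 + 3*x - 1/2; substituting u = h(x) collapses the integral.
A general antiderivative is 5*(4*x**2/3 + 3*x - 1/2)**3/4 + C.
The condition gives C = 134/27 - (80/27) = 2.
So G(x) = 80*x**6/27 + 20*x**5 + 125*x**4/3 + 75*x**3/4 - 125*x**2/8 + 45*x/16 + 59/32.
Check: d/dx[80*x**6/27 + 20*x**5 + 125*x**4/3 + 75*x**3/4 - 125*x**2/8 + 45*x/16 + 59/32] = 160*x**5/9 + 100*x**4 + 500*x**3/3 + 225*x**2/4 - 125*x/4 + 45/16, which equals G'(x).

G(x) = 80*x**6/27 + 20*x**5 + 125*x**4/3 + 75*x**3/4 - 125*x**2/8 + 45*x/16 + 59/32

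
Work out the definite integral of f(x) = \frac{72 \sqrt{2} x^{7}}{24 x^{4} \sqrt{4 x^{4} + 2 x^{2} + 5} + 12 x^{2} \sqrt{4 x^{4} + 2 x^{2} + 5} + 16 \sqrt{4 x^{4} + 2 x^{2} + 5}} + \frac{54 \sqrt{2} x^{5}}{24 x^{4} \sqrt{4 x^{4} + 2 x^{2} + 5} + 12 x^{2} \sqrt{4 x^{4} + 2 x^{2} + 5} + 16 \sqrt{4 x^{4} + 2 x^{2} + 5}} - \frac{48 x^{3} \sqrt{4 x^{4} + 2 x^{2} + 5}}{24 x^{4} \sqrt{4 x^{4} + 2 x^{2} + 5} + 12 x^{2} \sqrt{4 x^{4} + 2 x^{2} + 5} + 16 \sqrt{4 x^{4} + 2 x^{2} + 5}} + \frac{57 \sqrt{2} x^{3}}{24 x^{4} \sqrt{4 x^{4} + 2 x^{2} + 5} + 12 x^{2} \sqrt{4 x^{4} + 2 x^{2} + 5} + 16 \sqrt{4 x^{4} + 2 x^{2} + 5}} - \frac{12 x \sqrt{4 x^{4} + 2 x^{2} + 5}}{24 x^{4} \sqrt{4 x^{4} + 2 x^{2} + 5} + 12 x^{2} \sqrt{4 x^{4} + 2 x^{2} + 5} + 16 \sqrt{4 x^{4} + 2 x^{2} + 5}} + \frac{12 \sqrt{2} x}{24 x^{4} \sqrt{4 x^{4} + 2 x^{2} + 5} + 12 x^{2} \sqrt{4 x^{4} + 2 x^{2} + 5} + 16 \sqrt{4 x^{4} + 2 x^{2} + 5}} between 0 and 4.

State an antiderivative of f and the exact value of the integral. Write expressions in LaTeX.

The integrand splits into summands that can be handled one at a time.
F(x) = \frac{3 \sqrt{2} \sqrt{4 x^{4} + 2 x^{2} + 5} - 4 \log{\left(2 x^{4} + x^{2} + \frac{4}{3} \right)}}{8} is an antiderivative of f.
Check: d/dx[\frac{3 \sqrt{2} \sqrt{4 x^{4} + 2 x^{2} + 5} - 4 \log{\left(2 x^{4} + x^{2} + \frac{4}{3} \right)}}{8}] = \frac{72 \sqrt{2} x^{7} + 54 \sqrt{2} x^{5} - 48 x^{3} \sqrt{4 x^{4} + 2 x^{2} + 5} + 57 \sqrt{2} x^{3} - 12 x \sqrt{4 x^{4} + 2 x^{2} + 5} + 12 \sqrt{2} x}{24 x^{4} \sqrt{4 x^{4} + 2 x^{2} + 5} + 12 x^{2} \sqrt{4 x^{4} + 2 x^{2} + 5} + 16 \sqrt{4 x^{4} + 2 x^{2} + 5}}, which equals f(x).
F(4) = - \frac{\log{\left(\frac{1588}{3} \right)}}{2} + \frac{3 \sqrt{2122}}{8}; F(0) = - \frac{\log{\left(\frac{4}{3} \right)}}{2} + \frac{3 \sqrt{10}}{8}.
Integral = F(4) - F(0) = - \frac{\log{\left(\frac{1588}{3} \right)}}{2} - \frac{3 \sqrt{10}}{8} + \frac{\log{\left(\frac{4}{3} \right)}}{2} + \frac{3 \sqrt{2122}}{8}.

Antiderivative: F(x) = \frac{3 \sqrt{2} \sqrt{4 x^{4} + 2 x^{2} + 5} - 4 \log{\left(2 x^{4} + x^{2} + \frac{4}{3} \right)}}{8}; value = - \frac{\log{\left(\frac{1588}{3} \right)}}{2} - \frac{3 \sqrt{10}}{8} + \frac{\log{\left(\frac{4}{3} \right)}}{2} + \frac{3 \sqrt{2122}}{8}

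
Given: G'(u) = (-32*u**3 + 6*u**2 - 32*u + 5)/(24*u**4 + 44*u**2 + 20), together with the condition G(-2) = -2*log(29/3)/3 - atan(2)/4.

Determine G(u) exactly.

The proposed G(u) is checked by its d/du: the result must match the given G'(u).
A general antiderivative is -2*log(2*u**2 + 5/3)/3 + atan(u)/4 + C.
The condition gives C = -2*log(29/3)/3 - atan(2)/4 - (-2*log(29/3)/3 - atan(2)/4) = 0.
So G(u) = -2*log(2*u**2 + 5/3)/3 + atan(u)/4.
Check: d/du[-2*log(2*u**2 + 5/3)/3 + atan(u)/4] = (-32*u**3 + 6*u**2 - 32*u + 5)/(24*u**4 + 44*u**2 + 20) = G'(u).

G(u) = -2*log(2*u**2 + 5/3)/3 + atan(u)/4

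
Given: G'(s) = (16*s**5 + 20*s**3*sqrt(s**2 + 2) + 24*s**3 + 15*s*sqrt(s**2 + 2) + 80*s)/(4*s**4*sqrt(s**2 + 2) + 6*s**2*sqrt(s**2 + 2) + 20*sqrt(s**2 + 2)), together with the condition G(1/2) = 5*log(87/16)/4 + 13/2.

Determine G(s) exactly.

G(s) = 4*sqrt(s**2 + 2) + 5*log(s**4 + 3*s**2/2 + 5)/4 + 1/2

The proposed G(s) is checked by its d/ds: the result must match the given G'(s).
A general antiderivative is 4*sqrt(s**2 + 2) + 5*log(s**4 + 3*s**2/2 + 5)/4 + C.
The condition gives C = 5*log(87/16)/4 + 13/2 - (5*log(87/16)/4 + 6) = 1/2.
So G(s) = 4*sqrt(s**2 + 2) + 5*log(s**4 + 3*s**2/2 + 5)/4 + 1/2.
Check: d/ds[4*sqrt(s**2 + 2) + 5*log(s**4 + 3*s**2/2 + 5)/4 + 1/2] = (16*s**5 + 20*s**3*sqrt(s**2 + 2) + 24*s**3 + 15*s*sqrt(s**2 + 2) + 80*s)/(4*s**4*sqrt(s**2 + 2) + 6*s**2*sqrt(s**2 + 2) + 20*sqrt(s**2 + 2)) = G'(s).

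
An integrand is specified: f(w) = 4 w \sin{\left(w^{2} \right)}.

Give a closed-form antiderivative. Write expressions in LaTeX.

A first test for any F(w): its w-derivative must equal f(w) identically.
Check: d/dw[- 2 \cos{\left(w^{2} \right)}] = 4 w \sin{\left(w^{2} \right)} = f(w).

An antiderivative is F(w) = - 2 \cos{\left(w^{2} \right)}.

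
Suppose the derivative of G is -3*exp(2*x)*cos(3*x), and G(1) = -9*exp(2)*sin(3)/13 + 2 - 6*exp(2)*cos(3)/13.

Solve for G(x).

Recover the given G'(x) by differentiating a candidate G(x); any mismatch rules it out.
A general antiderivative is -9*exp(2*x)*sin(3*x)/13 - 6*exp(2*x)*cos(3*x)/13 + C.
The condition gives C = -9*exp(2)*sin(3)/13 + 2 - 6*exp(2)*cos(3)/13 - (-9*exp(2)*sin(3)/13 - 6*exp(2)*cos(3)/13) = 2.
So G(x) = -(9*exp(2*x)*sin(3*x) + 6*exp(2*x)*cos(3*x) - 26)/13.
Check: d/dx[-(9*exp(2*x)*sin(3*x) + 6*exp(2*x)*cos(3*x) - 26)/13] = -3*exp(2*x)*cos(3*x) = G'(x).

G(x) = -(9*exp(2*x)*sin(3*x) + 6*exp(2*x)*cos(3*x) - 26)/13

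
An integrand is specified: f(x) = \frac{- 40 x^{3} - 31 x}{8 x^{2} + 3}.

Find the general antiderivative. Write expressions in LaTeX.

F(x) = - \frac{5 x^{2}}{2} - \log{\left(4 x^{2} + \frac{3}{2} \right)} + C

For F(x) to be correct the identity F'(x) - f(x) = 0 must hold.
Check: d/dx[- \frac{5 x^{2}}{2} - \log{\left(4 x^{2} + \frac{3}{2} \right)}] = \frac{- 40 x^{3} - 31 x}{8 x^{2} + 3} = f(x).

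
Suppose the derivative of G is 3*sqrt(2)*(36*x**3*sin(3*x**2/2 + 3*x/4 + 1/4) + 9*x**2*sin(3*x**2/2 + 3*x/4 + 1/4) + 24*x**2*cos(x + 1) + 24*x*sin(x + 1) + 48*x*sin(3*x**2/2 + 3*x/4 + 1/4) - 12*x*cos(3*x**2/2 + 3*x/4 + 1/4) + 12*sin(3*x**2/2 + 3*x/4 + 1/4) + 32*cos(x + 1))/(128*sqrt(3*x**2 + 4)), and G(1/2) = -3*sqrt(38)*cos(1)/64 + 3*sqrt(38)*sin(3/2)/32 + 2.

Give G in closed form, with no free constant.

G'(x) has the shape u'v + uv' for u = 3*sqrt(3*x**2/2 + 2)/4 and v = sin(x + 1)/2 - cos(3*x**2/2 + 3*x/4 + 1/4)/4 — it is the derivative of the product u*v.
A general antiderivative is 3*sqrt(3*x**2/2 + 2)*(sin(x + 1)/2 - cos(3*x**2/2 + 3*x/4 + 1/4)/4)/4 + C.
The condition gives C = -3*sqrt(38)*cos(1)/64 + 3*sqrt(38)*sin(3/2)/32 + 2 - (-3*sqrt(38)*cos(1)/64 + 3*sqrt(38)*sin(3/2)/32) = 2.
So G(x) = sqrt(2)*(6*sqrt(3*x**2 + 4)*sin(x + 1) - 3*sqrt(3*x**2 + 4)*cos(3*x**2/2 + 3*x/4 + 1/4) + 32*sqrt(2))/32.
Check: d/dx[sqrt(2)*(6*sqrt(3*x**2 + 4)*sin(x + 1) - 3*sqrt(3*x**2 + 4)*cos(3*x**2/2 + 3*x/4 + 1/4) + 32*sqrt(2))/32] = (108*sqrt(2)*x**3*sin(3*x**2/2 + 3*x/4 + 1/4) + 27*sqrt(2)*x**2*sin(3*x**2/2 + 3*x/4 + 1/4) + 72*sqrt(2)*x**2*cos(x + 1) + 72*sqrt(2)*x*sin(x + 1) + 144*sqrt(2)*x*sin(3*x**2/2 + 3*x/4 + 1/4) - 36*sqrt(2)*x*cos(3*x**2/2 + 3*x/4 + 1/4) + 36*sqrt(2)*sin(3*x**2/2 + 3*x/4 + 1/4) + 96*sqrt(2)*cos(x + 1))/(128*sqrt(3*x**2 + 4)), which equals G'(x).

G(x) = sqrt(2)*(6*sqrt(3*x**2 + 4)*sin(x + 1) - 3*sqrt(3*x**2 + 4)*cos(3*x**2/2 + 3*x/4 + 1/4) + 32*sqrt(2))/32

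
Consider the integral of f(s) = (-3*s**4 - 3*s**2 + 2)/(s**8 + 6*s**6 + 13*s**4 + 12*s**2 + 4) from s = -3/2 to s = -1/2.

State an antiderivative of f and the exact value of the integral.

Antiderivative: F(s) = s/(s**4 + 3*s**2 + 2); value = -688/9945

An antiderivative F(s) passes only if d/ds[F] lands on f(s) exactly.
F(s) = s/(s**4 + 3*s**2 + 2) is an antiderivative of f.
Check: d/ds[s/(s**4 + 3*s**2 + 2)] = (-3*s**4 - 3*s**2 + 2)/(s**8 + 6*s**6 + 13*s**4 + 12*s**2 + 4) = f(s).
F(-1/2) = -8/45; F(-3/2) = -24/221.
Integral = F(-1/2) - F(-3/2) = -688/9945.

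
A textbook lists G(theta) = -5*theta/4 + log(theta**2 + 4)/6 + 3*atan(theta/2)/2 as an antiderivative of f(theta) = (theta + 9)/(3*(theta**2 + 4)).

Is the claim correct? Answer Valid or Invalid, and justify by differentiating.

Invalid: d/dtheta[G] - f = -5/4, which is not 0.

d/dtheta[G] = (-15*theta**2 + 4*theta - 24)/(12*theta**2 + 48)
d/dtheta[G] - f(theta) = -5/4 != 0.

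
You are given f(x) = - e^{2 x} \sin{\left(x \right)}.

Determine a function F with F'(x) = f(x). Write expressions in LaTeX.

Since d/dx undoes antidifferentiation here, F'(x) = f(x) is required of F(x).
Check: d/dx[- \frac{2 e^{2 x} \sin{\left(x \right)}}{5} + \frac{e^{2 x} \cos{\left(x \right)}}{5}] = - e^{2 x} \sin{\left(x \right)} = f(x).

An antiderivative is F(x) = - \frac{2 e^{2 x} \sin{\left(x \right)}}{5} + \frac{e^{2 x} \cos{\left(x \right)}}{5}.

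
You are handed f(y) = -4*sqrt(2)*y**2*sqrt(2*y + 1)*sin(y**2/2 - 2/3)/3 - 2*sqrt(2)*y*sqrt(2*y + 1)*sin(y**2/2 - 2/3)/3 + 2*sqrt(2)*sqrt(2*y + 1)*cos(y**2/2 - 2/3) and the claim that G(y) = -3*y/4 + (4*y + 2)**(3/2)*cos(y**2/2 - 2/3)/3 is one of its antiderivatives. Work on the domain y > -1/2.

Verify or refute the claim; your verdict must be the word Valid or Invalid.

d/dy[G] = -4*sqrt(2)*y**2*sqrt(2*y + 1)*sin(y**2/2 - 2/3)/3 - 2*sqrt(2)*y*sqrt(2*y + 1)*sin(y**2/2 - 2/3)/3 + 2*sqrt(2)*sqrt(2*y + 1)*cos(y**2/2 - 2/3) - 3/4
d/dy[G] - f(y) = -3/4 != 0.

Invalid: d/dy[G] - f = -3/4, which is not 0.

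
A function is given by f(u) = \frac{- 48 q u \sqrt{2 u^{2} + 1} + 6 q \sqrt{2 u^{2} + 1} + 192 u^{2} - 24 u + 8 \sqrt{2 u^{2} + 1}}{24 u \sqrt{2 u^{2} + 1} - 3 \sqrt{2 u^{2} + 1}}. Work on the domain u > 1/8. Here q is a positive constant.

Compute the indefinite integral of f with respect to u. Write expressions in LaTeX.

F(u) = - 2 q u + 4 \sqrt{2 u^{2} + 1} + \frac{\log{\left(4 u - \frac{1}{2} \right)}}{3} + C

Differentiate the proposed F(u) back; it has to land on f(u) exactly.
Check: d/du[- 2 q u + 4 \sqrt{2 u^{2} + 1} + \frac{\log{\left(4 u - \frac{1}{2} \right)}}{3}] = \frac{- 48 q u \sqrt{2 u^{2} + 1} + 6 q \sqrt{2 u^{2} + 1} + 192 u^{2} - 24 u + 8 \sqrt{2 u^{2} + 1}}{24 u \sqrt{2 u^{2} + 1} - 3 \sqrt{2 u^{2} + 1}} = f(u).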